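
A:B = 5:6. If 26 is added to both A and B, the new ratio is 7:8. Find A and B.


Let A = 5k, B = 6k.
(5k + 26) / (6k + 26) = 7/8
Cross-multiply: 8(5k + 26) = 7(6k + 26)
40k + 208 = 42k + 182
40k - 42k = 182 - 208
-2k = -26
k = -26/-2 = 13
A = 5×13 = 65, B = 6×13 = 78
= A = 65, B = 78

A = 65, B = 78


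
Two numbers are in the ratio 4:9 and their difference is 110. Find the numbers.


Let A = 4k, B = 9k.
9k - 4k = 110
5k = 110 → k = 110/5 = 22
A = 4×22 = 88, B = 9×22 = 198
= A = 88, B = 198

A = 88, B = 198


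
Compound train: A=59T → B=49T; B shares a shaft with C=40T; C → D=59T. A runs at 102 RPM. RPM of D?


Stage 1: RPM_B = RPM_A × t_A/t_B = 102 × 59/49 = 6018/49 ≈ 122.82
B and C share a shaft → RPM_C = RPM_B
Stage 2: RPM_D = RPM_C × t_C/t_D = RPM_A × (t_A×t_C)/(t_B×t_D)
Overall ratio = (59×40)/(49×59) = 2360/2891
RPM_D = 102 × 2360/2891 = 240720/2891
≈ 83.27 RPM

83.27 RPM


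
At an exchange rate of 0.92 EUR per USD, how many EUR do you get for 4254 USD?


Amount × rate = 4254 × 0.92
= 3913.68 EUR

3913.68 EUR


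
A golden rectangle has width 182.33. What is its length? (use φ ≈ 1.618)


φ = (1 + √5) / 2 ≈ 1.618
Length = width × φ = 182.33 × 1.618 = 295.00994
≈ 295.01

295.01


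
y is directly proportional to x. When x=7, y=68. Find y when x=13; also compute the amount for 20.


Direct proportion: y/x = constant
k = 68/7 ≈ 9.7143
y at x=13: k × 13 = 68 × 13 / 7 = 884/7 ≈ 126.29
y at x=20: k × 20 = 68 × 20 / 7 = 1360/7 ≈ 194.29
= 126.29 and 194.29

126.29 and 194.29


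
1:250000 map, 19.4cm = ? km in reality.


Real distance = map distance × scale
= 19.4cm × 250000
= 4850000 cm = 48500.0 m
= 48.500 km

48.500 km


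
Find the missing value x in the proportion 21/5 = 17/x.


Cross multiply: 21 × x = 5 × 17
21x = 85
x = 85 / 21
= 4.05

4.05


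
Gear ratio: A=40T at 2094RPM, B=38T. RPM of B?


Gear ratio = 40:38 = 20:19
RPM_B = RPM_A × (teeth_A / teeth_B)
= 2094 × (40/38)
= 2204.2 RPM

2204.2 RPM


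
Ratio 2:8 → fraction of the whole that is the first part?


Total parts = 2 + 8 = 10
First part: 2/10 = 1/5
= 1/5

1/5


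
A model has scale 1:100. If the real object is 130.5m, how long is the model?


Model size = real / scale
= 130.5 / 100
= 1.3050 m

1.3050 m


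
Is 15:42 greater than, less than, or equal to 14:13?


15/42 = 0.3571
14/13 = 1.0769
0.3571 < 1.0769, so 15:42 is less
= less than

less than


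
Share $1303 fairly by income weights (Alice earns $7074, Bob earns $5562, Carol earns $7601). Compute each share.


Total income = 7074 + 5562 + 7601 = $20237
Alice: $1303 × 7074/20237 = $455.47
Bob: $1303 × 5562/20237 = $358.12
Carol: $1303 × 7601/20237 = $489.41
= Alice: $455.47, Bob: $358.12, Carol: $489.41

Alice: $455.47, Bob: $358.12, Carol: $489.41


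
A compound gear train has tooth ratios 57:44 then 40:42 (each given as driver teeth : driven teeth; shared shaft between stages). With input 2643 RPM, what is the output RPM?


Stage 1: RPM_B = RPM_A × t_A/t_B = 2643 × 57/44 = 150651/44 ≈ 3423.89
B and C share a shaft → RPM_C = RPM_B
Stage 2: RPM_D = RPM_C × t_C/t_D = RPM_A × (t_A×t_C)/(t_B×t_D)
Overall ratio = (57×40)/(44×42) = 2280/1848
RPM_D = 2643 × 2280/1848 = 6026040/1848
≈ 3260.84 RPM

3260.84 RPM


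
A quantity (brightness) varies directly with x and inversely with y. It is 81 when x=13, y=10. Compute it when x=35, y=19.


z = k·x/y
Solve for k using the known point: k = z·y/x = 81×10/13 = 810/13 ≈ 62.3077
Now evaluate at x=35, y=19:
z = k × 35 / 19 = (810 × 35) / (13 × 19) = 28350/247
≈ 114.7773

114.7773


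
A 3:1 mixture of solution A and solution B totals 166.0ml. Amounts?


Total parts = 3 + 1 = 4
solution A: 166.0 × 3/4 = 124.5ml
solution B: 166.0 × 1/4 = 41.5ml
= 124.5ml and 41.5ml

124.5ml and 41.5ml


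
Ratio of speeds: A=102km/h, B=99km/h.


Ratio = 102:99
GCD = 3
Simplified = 34:33
Time ratio (same distance) = 33:34
Speed ratio = 34:33

34:33


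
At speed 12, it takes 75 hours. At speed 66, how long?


Inverse proportion: x × y = constant
k = 12 × 75 = 900
y₂ = k / 66 = 900 / 66
= 13.64

13.64


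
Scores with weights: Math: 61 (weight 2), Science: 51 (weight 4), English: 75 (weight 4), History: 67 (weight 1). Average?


Numerator = 61×2 + 51×4 + 75×4 + 67×1
= 122 + 204 + 300 + 67
= 693
Total weight = 11
Weighted avg = 693/11
= 63.00

63.00


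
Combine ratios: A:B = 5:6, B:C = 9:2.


Match B: multiply A:B by 9 → 45:54
Multiply B:C by 6 → 54:12
Combined: 45:54:12
GCD = 3
= 15:18:4

15:18:4


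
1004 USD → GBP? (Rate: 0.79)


Amount × rate = 1004 × 0.79
= 793.16 GBP

793.16 GBP


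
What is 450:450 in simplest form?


GCD(450, 450) = 450
450/450 : 450/450
= 1:1

1:1


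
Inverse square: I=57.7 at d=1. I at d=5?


I₁d₁² = I₂d₂²
I₂ = I₁ × (d₁/d₂)²
= 57.7 × (1/5)²
= 57.7 × 1/25
= 57.7/25
= 2.3080

2.3080


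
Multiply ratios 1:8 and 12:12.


Compound ratio = (1×12) : (8×12)
= 12:96
GCD = 12
= 1:8

1:8


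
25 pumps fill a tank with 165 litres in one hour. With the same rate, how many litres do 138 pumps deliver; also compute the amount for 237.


Direct proportion: y/x = constant
k = 165/25 = 6.6000
y at x=138: k × 138 = 165 × 138 / 25 = 22770/25 = 910.80
y at x=237: k × 237 = 165 × 237 / 25 = 39105/25 = 1564.20
= 910.80 and 1564.20

910.80 and 1564.20


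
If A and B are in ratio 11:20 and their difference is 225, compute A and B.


Let A = 11k, B = 20k.
20k - 11k = 225
9k = 225 → k = 225/9 = 25
A = 11×25 = 275, B = 20×25 = 500
= A = 275, B = 500

A = 275, B = 500


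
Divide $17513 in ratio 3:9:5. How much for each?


Total parts = 3 + 9 + 5 = 17
Part 1: 17513 × 3/17 = 3090.53
Part 2: 17513 × 9/17 = 9271.59
Part 3: 17513 × 5/17 = 5150.88
= Part 1: $3090.53, Part 2: $9271.59, Part 3: $5150.88

Part 1: $3090.53, Part 2: $9271.59, Part 3: $5150.88


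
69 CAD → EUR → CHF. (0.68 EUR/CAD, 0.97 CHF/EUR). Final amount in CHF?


Step 1: 69 CAD × 0.68 = 46.92 EUR
Step 2: 46.92 EUR × 0.97 = 45.51 CHF
Implied rate CAD→CHF = 0.68 × 0.97 = 0.6596
= 45.51 CHF

45.51 CHF


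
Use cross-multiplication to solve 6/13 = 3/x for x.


Cross multiply: 6 × x = 13 × 3
6x = 39
x = 39 / 6
= 6.50

6.50


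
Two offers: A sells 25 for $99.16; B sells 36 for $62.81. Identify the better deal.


Deal A: $99.16/25 = $3.9664/unit
Deal B: $62.81/36 = $1.7447/unit
B is cheaper per unit
= Deal B

Deal B


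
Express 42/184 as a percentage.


Percentage = (part / whole) × 100
= (42 / 184) × 100
≈ 22.83%

22.83%


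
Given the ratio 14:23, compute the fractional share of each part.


Total parts = 14 + 23 = 37
First part: 14/37 = 14/37
Second part: 23/37 = 23/37
= 14/37 and 23/37

14/37 and 23/37


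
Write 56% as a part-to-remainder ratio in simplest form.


56% means 56 parts out of 100; remainder = 44
Part : remainder = 56:44
GCD = 4
= 14:11

14:11


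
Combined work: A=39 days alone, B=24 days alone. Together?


Rate of A = 1/39 per day
Rate of B = 1/24 per day
Combined rate = 1/39 + 1/24 = 63/936 ≈ 0.0673 per day
Days = 1 / combined rate = 936/63
≈ 14.86 days

14.86 days


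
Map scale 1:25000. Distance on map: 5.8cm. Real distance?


Real distance = map distance × scale
= 5.8cm × 25000
= 145000 cm = 1450.0 m
= 1.450 km

1.450 km


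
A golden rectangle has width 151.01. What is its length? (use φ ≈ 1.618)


φ = (1 + √5) / 2 ≈ 1.618
Length = width × φ = 151.01 × 1.618 = 244.33418
≈ 244.33

244.33


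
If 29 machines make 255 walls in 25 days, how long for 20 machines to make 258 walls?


Days ∝ work / workers, so d₂ = d₁ × (m₁/m₂) × (w₂/w₁)
Workers factor (inverse): 29/20 = 1.4500
Work factor (direct): 258/255 ≈ 1.0118
d₂ = 25 × 29/20 × 258/255 = (25 × 29 × 258) / (20 × 255) = 187050/5100
≈ 36.68 days

36.68 days


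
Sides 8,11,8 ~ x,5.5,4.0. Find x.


Scale factor = 5.5/11 = 0.5
Missing side = 8 × 0.5
= 4.0

4.0


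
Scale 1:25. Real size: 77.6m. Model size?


Model size = real / scale
= 77.6 / 25
= 3.1040 m

3.1040 m


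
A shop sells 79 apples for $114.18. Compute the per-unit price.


Unit rate = total / quantity
= 114.18 / 79
= $1.45 per unit

$1.45 per unit


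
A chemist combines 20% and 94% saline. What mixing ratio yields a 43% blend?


Let x parts of 20% mix with y parts of 94%.
20x + 94y = 43(x + y)
20x + 94y = 43x + 43y
x(20 - 43) = y(43 - 94)
x/y = (94 - 43)/(43 - 20) = 51/23
Simplify: 51:23
= 51:23

51:23


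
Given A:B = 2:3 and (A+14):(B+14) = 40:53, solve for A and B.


Let A = 2k, B = 3k.
(2k + 14) / (3k + 14) = 40/53
Cross-multiply: 53(2k + 14) = 40(3k + 14)
106k + 742 = 120k + 560
106k - 120k = 560 - 742
-14k = -182
k = -182/-14 = 13
A = 2×13 = 26, B = 3×13 = 39
= A = 26, B = 39

A = 26, B = 39


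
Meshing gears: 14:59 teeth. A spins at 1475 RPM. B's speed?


Gear ratio = 14:59 = 14:59
RPM_B = RPM_A × (teeth_A / teeth_B)
= 1475 × (14/59)
= 350.0 RPM

350.0 RPM


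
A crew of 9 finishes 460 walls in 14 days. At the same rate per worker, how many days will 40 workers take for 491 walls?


Days ∝ work / workers, so d₂ = d₁ × (m₁/m₂) × (w₂/w₁)
Workers factor (inverse): 9/40 = 0.2250
Work factor (direct): 491/460 ≈ 1.0674
d₂ = 14 × 9/40 × 491/460 = (14 × 9 × 491) / (40 × 460) = 61866/18400
≈ 3.36 days

3.36 days


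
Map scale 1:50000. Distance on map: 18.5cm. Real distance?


Real distance = map distance × scale
= 18.5cm × 50000
= 925000 cm = 9250.0 m
= 9.250 km

9.250 km


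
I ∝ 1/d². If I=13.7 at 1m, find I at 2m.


I₁d₁² = I₂d₂²
I₂ = I₁ × (d₁/d₂)²
= 13.7 × (1/2)²
= 13.7 × 1/4
= 13.7/4
= 3.4250

3.4250


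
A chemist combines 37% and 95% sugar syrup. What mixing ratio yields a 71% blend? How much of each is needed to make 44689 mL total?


Let x parts of 37% mix with y parts of 95%.
37x + 95y = 71(x + y)
37x + 95y = 71x + 71y
x(37 - 71) = y(71 - 95)
x/y = (95 - 71)/(71 - 37) = 24/34
Simplify: 12:17
Total parts = 29; one part = 44689/29 = 1541.00 mL
37% solution: 12×1541.00 = 18492.00 mL
95% solution: 17×1541.00 = 26197.00 mL
= ratio 12:17; 18492.00 mL and 26197.00 mL

ratio 12:17; 18492.00 mL and 26197.00 mL


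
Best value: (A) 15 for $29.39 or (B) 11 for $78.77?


Deal A: $29.39/15 = $1.9593/unit
Deal B: $78.77/11 = $7.1609/unit
A is cheaper per unit
= Deal A

Deal A


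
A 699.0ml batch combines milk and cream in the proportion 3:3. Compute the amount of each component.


Total parts = 3 + 3 = 6
milk: 699.0 × 3/6 = 349.5ml
cream: 699.0 × 3/6 = 349.5ml
= 349.5ml and 349.5ml

349.5ml and 349.5ml


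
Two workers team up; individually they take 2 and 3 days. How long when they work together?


Rate of A = 1/2 per day
Rate of B = 1/3 per day
Combined rate = 1/2 + 1/3 = 5/6 ≈ 0.8333 per day
Days = 1 / combined rate = 6/5
= 1.20 days

1.20 days


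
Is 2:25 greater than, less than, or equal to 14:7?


2/25 = 0.0800
14/7 = 2.0000
0.0800 < 2.0000, so 2:25 is less
= less than

less than


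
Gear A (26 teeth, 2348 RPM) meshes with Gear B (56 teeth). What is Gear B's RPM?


Gear ratio = 26:56 = 13:28
RPM_B = RPM_A × (teeth_A / teeth_B)
= 2348 × (26/56)
= 1090.1 RPM

1090.1 RPM


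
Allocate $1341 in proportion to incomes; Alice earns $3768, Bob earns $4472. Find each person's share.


Total income = 3768 + 4472 = $8240
Alice: $1341 × 3768/8240 = $613.21
Bob: $1341 × 4472/8240 = $727.79
= Alice: $613.21, Bob: $727.79

Alice: $613.21, Bob: $727.79


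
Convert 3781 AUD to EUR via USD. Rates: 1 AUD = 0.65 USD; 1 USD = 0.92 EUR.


Step 1: 3781 AUD × 0.65 = 2457.65 USD
Step 2: 2457.65 USD × 0.92 = 2261.04 EUR
Implied rate AUD→EUR = 0.65 × 0.92 = 0.5980
= 2261.04 EUR

2261.04 EUR


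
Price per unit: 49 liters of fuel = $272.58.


Unit rate = total / quantity
= 272.58 / 49
= $5.56 per unit

$5.56 per unit


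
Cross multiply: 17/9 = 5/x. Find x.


Cross multiply: 17 × x = 9 × 5
17x = 45
x = 45 / 17
= 2.65

2.65


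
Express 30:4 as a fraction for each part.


Total parts = 30 + 4 = 34
First part: 30/34 = 15/17
Second part: 4/34 = 2/17
= 15/17 and 2/17

15/17 and 2/17


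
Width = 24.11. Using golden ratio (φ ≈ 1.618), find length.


φ = (1 + √5) / 2 ≈ 1.618
Length = width × φ = 24.11 × 1.618 = 39.00998
≈ 39.01

39.01


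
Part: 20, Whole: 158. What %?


Percentage = (part / whole) × 100
= (20 / 158) × 100
≈ 12.66%

12.66%


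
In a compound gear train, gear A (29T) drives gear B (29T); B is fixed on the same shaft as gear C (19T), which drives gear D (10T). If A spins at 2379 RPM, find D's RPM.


Stage 1: RPM_B = RPM_A × t_A/t_B = 2379 × 29/29 = 68991/29 = 2379.00
B and C share a shaft → RPM_C = RPM_B
Stage 2: RPM_D = RPM_C × t_C/t_D = RPM_A × (t_A×t_C)/(t_B×t_D)
Overall ratio = (29×19)/(29×10) = 551/290
RPM_D = 2379 × 551/290 = 1310829/290
= 4520.10 RPM

4520.10 RPM


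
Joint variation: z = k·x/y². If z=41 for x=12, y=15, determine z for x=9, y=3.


z = k·x/y²
Solve for k using the known point: k = z·y²/x = 41×225/12 = 9225/12 = 768.7500
Now evaluate at x=9, y=3:
z = k × 9 / 9 = (9225 × 9) / (12 × 9) = 83025/108
= 768.7500

768.7500


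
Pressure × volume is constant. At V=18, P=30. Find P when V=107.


Inverse proportion: x × y = constant
k = 18 × 30 = 540
y₂ = k / 107 = 540 / 107
= 5.05

5.05


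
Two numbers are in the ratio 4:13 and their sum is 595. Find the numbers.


Let A = 4k, B = 13k.
4k + 13k = 595
17k = 595 → k = 595/17 = 35
A = 4×35 = 140, B = 13×35 = 455
= A = 140, B = 455

A = 140, B = 455


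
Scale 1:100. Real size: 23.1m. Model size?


Model size = real / scale
= 23.1 / 100
= 0.2310 m

0.2310 m


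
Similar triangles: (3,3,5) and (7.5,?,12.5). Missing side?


Scale factor = 7.5/3 = 2.5
Missing side = 3 × 2.5
= 7.5

7.5


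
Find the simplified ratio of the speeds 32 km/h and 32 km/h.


Ratio = 32:32
GCD = 32
Simplified = 1:1
Time ratio (same distance) = 1:1
Speed ratio = 1:1

1:1


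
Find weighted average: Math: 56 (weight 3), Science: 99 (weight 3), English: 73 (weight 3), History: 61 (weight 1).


Numerator = 56×3 + 99×3 + 73×3 + 61×1
= 168 + 297 + 219 + 61
= 745
Total weight = 10
Weighted avg = 745/10
= 74.50

74.50


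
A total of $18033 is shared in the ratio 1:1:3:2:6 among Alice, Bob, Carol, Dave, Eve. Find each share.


Total parts = 1 + 1 + 3 + 2 + 6 = 13
Alice: 18033 × 1/13 = 1387.15
Bob: 18033 × 1/13 = 1387.15
Carol: 18033 × 3/13 = 4161.46
Dave: 18033 × 2/13 = 2774.31
Eve: 18033 × 6/13 = 8322.92
= Alice: $1387.15, Bob: $1387.15, Carol: $4161.46, Dave: $2774.31, Eve: $8322.92

Alice: $1387.15, Bob: $1387.15, Carol: $4161.46, Dave: $2774.31, Eve: $8322.92


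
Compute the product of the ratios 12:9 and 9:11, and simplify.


Compound ratio = (12×9) : (9×11)
= 108:99
GCD = 9
= 12:11

12:11


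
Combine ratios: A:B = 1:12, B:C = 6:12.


Match B: multiply A:B by 6 → 6:72
Multiply B:C by 12 → 72:144
Combined: 6:72:144
GCD = 6
= 1:12:24

1:12:24


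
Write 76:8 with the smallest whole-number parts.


GCD(76, 8) = 4
76/4 : 8/4
= 19:2

19:2


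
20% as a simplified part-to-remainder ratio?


20% means 20 parts out of 100; remainder = 80
Part : remainder = 20:80
GCD = 20
= 1:4

1:4


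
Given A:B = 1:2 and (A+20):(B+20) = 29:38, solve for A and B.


Let A = 1k, B = 2k.
(1k + 20) / (2k + 20) = 29/38
Cross-multiply: 38(1k + 20) = 29(2k + 20)
38k + 760 = 58k + 580
38k - 58k = 580 - 760
-20k = -180
k = -180/-20 = 9
A = 1×9 = 9, B = 2×9 = 18
= A = 9, B = 18

A = 9, B = 18


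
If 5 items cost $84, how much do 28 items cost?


Direct proportion: y/x = constant
k = 84/5 = 16.8000
y₂ = k × 28 = 84 × 28 / 5 = 2352/5
= 470.40

470.40


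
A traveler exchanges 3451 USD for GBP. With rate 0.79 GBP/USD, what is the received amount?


Amount × rate = 3451 × 0.79
= 2726.29 GBP

2726.29 GBP


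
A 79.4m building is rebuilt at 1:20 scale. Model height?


Model size = real / scale
= 79.4 / 20
= 3.9700 m

3.9700 m


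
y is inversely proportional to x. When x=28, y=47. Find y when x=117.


Inverse proportion: x × y = constant
k = 28 × 47 = 1316
y₂ = k / 117 = 1316 / 117
= 11.25

11.25


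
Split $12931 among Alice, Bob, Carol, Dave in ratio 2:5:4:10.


Total parts = 2 + 5 + 4 + 10 = 21
Alice: 12931 × 2/21 = 1231.52
Bob: 12931 × 5/21 = 3078.81
Carol: 12931 × 4/21 = 2463.05
Dave: 12931 × 10/21 = 6157.62
= Alice: $1231.52, Bob: $3078.81, Carol: $2463.05, Dave: $6157.62

Alice: $1231.52, Bob: $3078.81, Carol: $2463.05, Dave: $6157.62


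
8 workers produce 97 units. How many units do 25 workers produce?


Direct proportion: y/x = constant
k = 97/8 = 12.1250
y₂ = k × 25 = 97 × 25 / 8 = 2425/8
≈ 303.13

303.13


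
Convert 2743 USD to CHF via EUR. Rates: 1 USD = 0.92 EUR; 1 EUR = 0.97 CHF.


Step 1: 2743 USD × 0.92 = 2523.56 EUR
Step 2: 2523.56 EUR × 0.97 = 2447.85 CHF
Implied rate USD→CHF = 0.92 × 0.97 = 0.8924
= 2447.85 CHF

2447.85 CHF


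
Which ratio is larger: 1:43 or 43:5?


1/43 = 0.0233
43/5 = 8.6000
0.0233 < 8.6000, so 1:43 is less
= 43:5

43:5


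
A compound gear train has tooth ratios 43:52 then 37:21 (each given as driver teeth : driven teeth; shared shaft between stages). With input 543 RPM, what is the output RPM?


Stage 1: RPM_B = RPM_A × t_A/t_B = 543 × 43/52 = 23349/52 ≈ 449.02
B and C share a shaft → RPM_C = RPM_B
Stage 2: RPM_D = RPM_C × t_C/t_D = RPM_A × (t_A×t_C)/(t_B×t_D)
Overall ratio = (43×37)/(52×21) = 1591/1092
RPM_D = 543 × 1591/1092 = 863913/1092
≈ 791.13 RPM

791.13 RPM


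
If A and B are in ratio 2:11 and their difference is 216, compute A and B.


Let A = 2k, B = 11k.
11k - 2k = 216
9k = 216 → k = 216/9 = 24
A = 2×24 = 48, B = 11×24 = 264
= A = 48, B = 264

A = 48, B = 264


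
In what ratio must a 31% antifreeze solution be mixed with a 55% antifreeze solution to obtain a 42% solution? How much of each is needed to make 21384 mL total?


Let x parts of 31% mix with y parts of 55%.
31x + 55y = 42(x + y)
31x + 55y = 42x + 42y
x(31 - 42) = y(42 - 55)
x/y = (55 - 42)/(42 - 31) = 13/11
Simplify: 13:11
Total parts = 24; one part = 21384/24 = 891.00 mL
31% solution: 13×891.00 = 11583.00 mL
55% solution: 11×891.00 = 9801.00 mL
= ratio 13:11; 11583.00 mL and 9801.00 mL

ratio 13:11; 11583.00 mL and 9801.00 mL


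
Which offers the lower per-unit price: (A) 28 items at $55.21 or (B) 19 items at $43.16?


Deal A: $55.21/28 = $1.9718/unit
Deal B: $43.16/19 = $2.2716/unit
A is cheaper per unit
= Deal A

Deal A


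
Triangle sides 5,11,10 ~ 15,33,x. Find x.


Scale factor = 15/5 = 3
Missing side = 10 × 3
= 30.0

30.0


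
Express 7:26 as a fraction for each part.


Total parts = 7 + 26 = 33
First part: 7/33 = 7/33
Second part: 26/33 = 26/33
= 7/33 and 26/33

7/33 and 26/33


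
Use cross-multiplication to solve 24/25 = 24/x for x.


Cross multiply: 24 × x = 25 × 24
24x = 600
x = 600 / 24
= 25.00

25.00


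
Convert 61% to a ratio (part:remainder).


61% means 61 parts out of 100; remainder = 39
Part : remainder = 61:39
GCD = 1
= 61:39

61:39


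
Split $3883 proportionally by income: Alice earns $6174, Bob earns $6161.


Total income = 6174 + 6161 = $12335
Alice: $3883 × 6174/12335 = $1943.55
Bob: $3883 × 6161/12335 = $1939.45
= Alice: $1943.55, Bob: $1939.45

Alice: $1943.55, Bob: $1939.45


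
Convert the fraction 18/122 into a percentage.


Percentage = (part / whole) × 100
= (18 / 122) × 100
≈ 14.75%

14.75%


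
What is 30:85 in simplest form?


GCD(30, 85) = 5
30/5 : 85/5
= 6:17

6:17


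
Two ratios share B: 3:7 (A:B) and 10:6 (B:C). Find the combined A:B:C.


Match B: multiply A:B by 10 → 30:70
Multiply B:C by 7 → 70:42
Combined: 30:70:42
GCD = 2
= 15:35:21

15:35:21


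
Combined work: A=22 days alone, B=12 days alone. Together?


Rate of A = 1/22 per day
Rate of B = 1/12 per day
Combined rate = 1/22 + 1/12 = 34/264 ≈ 0.1288 per day
Days = 1 / combined rate = 264/34
≈ 7.76 days

7.76 days


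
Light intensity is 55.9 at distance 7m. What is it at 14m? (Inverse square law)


I₁d₁² = I₂d₂²
I₂ = I₁ × (d₁/d₂)²
= 55.9 × (7/14)²
= 55.9 × 49/196
= 2739.1/196
= 13.9750

13.9750


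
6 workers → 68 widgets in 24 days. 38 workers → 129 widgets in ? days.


Days ∝ work / workers, so d₂ = d₁ × (m₁/m₂) × (w₂/w₁)
Workers factor (inverse): 6/38 ≈ 0.1579
Work factor (direct): 129/68 ≈ 1.8971
d₂ = 24 × 6/38 × 129/68 = (24 × 6 × 129) / (38 × 68) = 18576/2584
≈ 7.19 days

7.19 days


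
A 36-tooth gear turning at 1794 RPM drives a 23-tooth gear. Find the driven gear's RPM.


Gear ratio = 36:23 = 36:23
RPM_B = RPM_A × (teeth_A / teeth_B)
= 1794 × (36/23)
= 2808.0 RPM

2808.0 RPM


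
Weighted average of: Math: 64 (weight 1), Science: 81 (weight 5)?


Numerator = 64×1 + 81×5
= 64 + 405
= 469
Total weight = 6
Weighted avg = 469/6
= 78.17

78.17


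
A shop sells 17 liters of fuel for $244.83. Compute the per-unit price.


Unit rate = total / quantity
= 244.83 / 17
= $14.40 per unit

$14.40 per unit


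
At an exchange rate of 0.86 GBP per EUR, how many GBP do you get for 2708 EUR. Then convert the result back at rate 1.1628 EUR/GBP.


Amount × rate = 2708 × 0.86 = 2328.88 GBP
Round-trip: 2328.88 × 1.1628 = 2708.02 EUR
= 2328.88 GBP, then 2708.02 EUR

2328.88 GBP, then 2708.02 EUR


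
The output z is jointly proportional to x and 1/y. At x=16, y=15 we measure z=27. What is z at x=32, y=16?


z = k·x/y
Solve for k using the known point: k = z·y/x = 27×15/16 = 405/16 = 25.3125
Now evaluate at x=32, y=16:
z = k × 32 / 16 = (405 × 32) / (16 × 16) = 12960/256
= 50.6250

50.6250


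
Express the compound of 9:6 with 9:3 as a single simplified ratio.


Compound ratio = (9×9) : (6×3)
= 81:18
GCD = 9
= 9:2

9:2


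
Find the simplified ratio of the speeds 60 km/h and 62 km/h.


Ratio = 60:62
GCD = 2
Simplified = 30:31
Time ratio (same distance) = 31:30
Speed ratio = 30:31

30:31


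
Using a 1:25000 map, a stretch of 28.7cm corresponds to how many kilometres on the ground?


Real distance = map distance × scale
= 28.7cm × 25000
= 717500 cm = 7175.0 m
= 7.175 km

7.175 km


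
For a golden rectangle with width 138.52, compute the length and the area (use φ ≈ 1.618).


φ = (1 + √5) / 2 ≈ 1.618
Length = width × φ = 138.52 × 1.618 = 224.12536
≈ 224.13
Area = width × length = 138.52 × 224.12536 = 31045.8448672 ≈ 31045.84
= Length: 224.13, Area: 31045.84

Length: 224.13, Area: 31045.84


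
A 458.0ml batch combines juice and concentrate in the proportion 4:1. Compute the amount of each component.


Total parts = 4 + 1 = 5
juice: 458.0 × 4/5 = 366.4ml
concentrate: 458.0 × 1/5 = 91.6ml
= 366.4ml and 91.6ml

366.4ml and 91.6ml


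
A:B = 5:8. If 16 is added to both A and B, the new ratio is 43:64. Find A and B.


Let A = 5k, B = 8k.
(5k + 16) / (8k + 16) = 43/64
Cross-multiply: 64(5k + 16) = 43(8k + 16)
320k + 1024 = 344k + 688
320k - 344k = 688 - 1024
-24k = -336
k = -336/-24 = 14
A = 5×14 = 70, B = 8×14 = 112
= A = 70, B = 112

A = 70, B = 112


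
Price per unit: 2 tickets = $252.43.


Unit rate = total / quantity
= 252.43 / 2
= $126.22 per unit

$126.22 per unit


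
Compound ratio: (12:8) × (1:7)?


Compound ratio = (12×1) : (8×7)
= 12:56
GCD = 4
= 3:14

3:14


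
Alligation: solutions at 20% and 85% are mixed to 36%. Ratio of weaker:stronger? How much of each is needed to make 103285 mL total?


Let x parts of 20% mix with y parts of 85%.
20x + 85y = 36(x + y)
20x + 85y = 36x + 36y
x(20 - 36) = y(36 - 85)
x/y = (85 - 36)/(36 - 20) = 49/16
Simplify: 49:16
Total parts = 65; one part = 103285/65 = 1589.00 mL
20% solution: 49×1589.00 = 77861.00 mL
85% solution: 16×1589.00 = 25424.00 mL
= ratio 49:16; 77861.00 mL and 25424.00 mL

ratio 49:16; 77861.00 mL and 25424.00 mL


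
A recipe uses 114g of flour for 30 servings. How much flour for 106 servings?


Direct proportion: y/x = constant
k = 114/30 = 3.8000
y₂ = k × 106 = 114 × 106 / 30 = 12084/30
= 402.80

402.80


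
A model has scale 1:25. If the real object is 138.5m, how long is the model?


Model size = real / scale
= 138.5 / 25
= 5.5400 m

5.5400 m


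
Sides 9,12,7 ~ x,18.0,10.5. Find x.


Scale factor = 18.0/12 = 1.5
Missing side = 9 × 1.5
= 13.5

13.5


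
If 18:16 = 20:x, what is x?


Cross multiply: 18 × x = 16 × 20
18x = 320
x = 320 / 18
= 17.78

17.78


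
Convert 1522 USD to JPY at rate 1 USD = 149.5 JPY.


Amount × rate = 1522 × 149.5
= 227539.00 JPY

227539.00 JPY


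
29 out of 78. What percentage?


Percentage = (part / whole) × 100
= (29 / 78) × 100
≈ 37.18%

37.18%


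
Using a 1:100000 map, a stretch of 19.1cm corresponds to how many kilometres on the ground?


Real distance = map distance × scale
= 19.1cm × 100000
= 1910000 cm = 19100.0 m
= 19.100 km

19.100 km


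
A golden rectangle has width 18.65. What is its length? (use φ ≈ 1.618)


φ = (1 + √5) / 2 ≈ 1.618
Length = width × φ = 18.65 × 1.618 = 30.1757
≈ 30.18

30.18


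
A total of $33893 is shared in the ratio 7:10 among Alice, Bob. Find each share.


Total parts = 7 + 10 = 17
Alice: 33893 × 7/17 = 13955.94
Bob: 33893 × 10/17 = 19937.06
= Alice: $13955.94, Bob: $19937.06

Alice: $13955.94, Bob: $19937.06


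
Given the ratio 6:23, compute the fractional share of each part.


Total parts = 6 + 23 = 29
First part: 6/29 = 6/29
Second part: 23/29 = 23/29
= 6/29 and 23/29

6/29 and 23/29


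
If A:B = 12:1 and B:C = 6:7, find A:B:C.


Match B: multiply A:B by 6 → 72:6
Multiply B:C by 1 → 6:7
Combined: 72:6:7
GCD = 1
= 72:6:7

72:6:7


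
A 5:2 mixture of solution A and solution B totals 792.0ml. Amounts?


Total parts = 5 + 2 = 7
solution A: 792.0 × 5/7 = 565.7ml
solution B: 792.0 × 2/7 = 226.3ml
= 565.7ml and 226.3ml

565.7ml and 226.3ml


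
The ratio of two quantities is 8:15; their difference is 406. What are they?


Let A = 8k, B = 15k.
15k - 8k = 406
7k = 406 → k = 406/7 = 58
A = 8×58 = 464, B = 15×58 = 870
= A = 464, B = 870

A = 464, B = 870


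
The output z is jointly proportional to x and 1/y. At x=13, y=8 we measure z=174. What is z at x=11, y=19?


z = k·x/y
Solve for k using the known point: k = z·y/x = 174×8/13 = 1392/13 ≈ 107.0769
Now evaluate at x=11, y=19:
z = k × 11 / 19 = (1392 × 11) / (13 × 19) = 15312/247
≈ 61.9919

61.9919


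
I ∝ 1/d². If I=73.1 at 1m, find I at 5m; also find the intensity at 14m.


I₁d₁² = I₂d₂²
I at 5m = 73.1 × (1/5)² = 73.1 × 1/25 = 73.1/25 = 2.9240
I at 14m = 73.1 × (1/14)² = 73.1 × 1/196 = 73.1/196 ≈ 0.3730
= 2.9240 and 0.3730

2.9240 and 0.3730


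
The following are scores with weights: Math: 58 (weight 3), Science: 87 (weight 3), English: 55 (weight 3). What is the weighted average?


Numerator = 58×3 + 87×3 + 55×3
= 174 + 261 + 165
= 600
Total weight = 9
Weighted avg = 600/9
= 66.67

66.67


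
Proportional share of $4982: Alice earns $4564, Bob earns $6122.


Total income = 4564 + 6122 = $10686
Alice: $4982 × 4564/10686 = $2127.82
Bob: $4982 × 6122/10686 = $2854.18
= Alice: $2127.82, Bob: $2854.18

Alice: $2127.82, Bob: $2854.18


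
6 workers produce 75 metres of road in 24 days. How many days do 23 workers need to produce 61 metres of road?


Days ∝ work / workers, so d₂ = d₁ × (m₁/m₂) × (w₂/w₁)
Workers factor (inverse): 6/23 ≈ 0.2609
Work factor (direct): 61/75 ≈ 0.8133
d₂ = 24 × 6/23 × 61/75 = (24 × 6 × 61) / (23 × 75) = 8784/1725
≈ 5.09 days

5.09 days


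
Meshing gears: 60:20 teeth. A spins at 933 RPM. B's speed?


Gear ratio = 60:20 = 3:1
RPM_B = RPM_A × (teeth_A / teeth_B)
= 933 × (60/20)
= 2799.0 RPM

2799.0 RPM


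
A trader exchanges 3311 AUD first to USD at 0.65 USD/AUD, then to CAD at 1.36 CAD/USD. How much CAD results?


Step 1: 3311 AUD × 0.65 = 2152.15 USD
Step 2: 2152.15 USD × 1.36 = 2926.92 CAD
Implied rate AUD→CAD = 0.65 × 1.36 = 0.8840
= 2926.92 CAD

2926.92 CAD


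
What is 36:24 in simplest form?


GCD(36, 24) = 12
36/12 : 24/12
= 3:2

3:2


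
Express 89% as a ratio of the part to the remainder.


89% means 89 parts out of 100; remainder = 11
Part : remainder = 89:11
GCD = 1
= 89:11

89:11


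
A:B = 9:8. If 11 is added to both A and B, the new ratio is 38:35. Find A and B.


Let A = 9k, B = 8k.
(9k + 11) / (8k + 11) = 38/35
Cross-multiply: 35(9k + 11) = 38(8k + 11)
315k + 385 = 304k + 418
315k - 304k = 418 - 385
11k = 33
k = 33/11 = 3
A = 9×3 = 27, B = 8×3 = 24
= A = 27, B = 24

A = 27, B = 24


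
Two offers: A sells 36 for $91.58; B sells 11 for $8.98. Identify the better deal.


Deal A: $91.58/36 = $2.5439/unit
Deal B: $8.98/11 = $0.8164/unit
B is cheaper per unit
= Deal B

Deal B


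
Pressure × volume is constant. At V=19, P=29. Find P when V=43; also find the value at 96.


Inverse proportion: x × y = constant
k = 19 × 29 = 551
At x=43: k/43 = 12.81
At x=96: k/96 = 5.74
= 12.81 and 5.74

12.81 and 5.74


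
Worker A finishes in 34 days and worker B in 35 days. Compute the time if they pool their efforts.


Rate of A = 1/34 per day
Rate of B = 1/35 per day
Combined rate = 1/34 + 1/35 = 69/1190 ≈ 0.0580 per day
Days = 1 / combined rate = 1190/69
≈ 17.25 days

17.25 days


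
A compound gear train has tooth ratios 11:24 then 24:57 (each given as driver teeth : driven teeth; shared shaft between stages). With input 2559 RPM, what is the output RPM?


Stage 1: RPM_B = RPM_A × t_A/t_B = 2559 × 11/24 = 28149/24 ≈ 1172.88
B and C share a shaft → RPM_C = RPM_B
Stage 2: RPM_D = RPM_C × t_C/t_D = RPM_A × (t_A×t_C)/(t_B×t_D)
Overall ratio = (11×24)/(24×57) = 264/1368
RPM_D = 2559 × 264/1368 = 675576/1368
≈ 493.84 RPM

493.84 RPM


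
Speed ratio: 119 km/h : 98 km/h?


Ratio = 119:98
GCD = 7
Simplified = 17:14
Time ratio (same distance) = 14:17
Speed ratio = 17:14

17:14


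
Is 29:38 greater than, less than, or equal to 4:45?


29/38 = 0.7632
4/45 = 0.0889
0.7632 > 0.0889, so 29:38 is greater
= greater than

greater than


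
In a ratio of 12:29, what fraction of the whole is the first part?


Total parts = 12 + 29 = 41
First part: 12/41 = 12/41
= 12/41

12/41


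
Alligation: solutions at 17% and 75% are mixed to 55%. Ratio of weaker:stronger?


Let x parts of 17% mix with y parts of 75%.
17x + 75y = 55(x + y)
17x + 75y = 55x + 55y
x(17 - 55) = y(55 - 75)
x/y = (75 - 55)/(55 - 17) = 20/38
Simplify: 10:19
= 10:19

10:19


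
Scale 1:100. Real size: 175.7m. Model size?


Model size = real / scale
= 175.7 / 100
= 1.7570 m

1.7570 m


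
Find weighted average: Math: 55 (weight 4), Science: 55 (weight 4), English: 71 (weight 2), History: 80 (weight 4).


Numerator = 55×4 + 55×4 + 71×2 + 80×4
= 220 + 220 + 142 + 320
= 902
Total weight = 14
Weighted avg = 902/14
= 64.43

64.43


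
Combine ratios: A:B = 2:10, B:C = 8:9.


Match B: multiply A:B by 8 → 16:80
Multiply B:C by 10 → 80:90
Combined: 16:80:90
GCD = 2
= 8:40:45

8:40:45


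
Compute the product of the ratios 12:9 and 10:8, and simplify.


Compound ratio = (12×10) : (9×8)
= 120:72
GCD = 24
= 5:3

5:3


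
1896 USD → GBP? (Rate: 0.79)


Amount × rate = 1896 × 0.79
= 1497.84 GBP

1497.84 GBP


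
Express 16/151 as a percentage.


Percentage = (part / whole) × 100
= (16 / 151) × 100
≈ 10.60%

10.60%


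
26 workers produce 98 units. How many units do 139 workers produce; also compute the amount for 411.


Direct proportion: y/x = constant
k = 98/26 ≈ 3.7692
y at x=139: k × 139 = 98 × 139 / 26 = 13622/26 ≈ 523.92
y at x=411: k × 411 = 98 × 411 / 26 = 40278/26 ≈ 1549.15
= 523.92 and 1549.15

523.92 and 1549.15


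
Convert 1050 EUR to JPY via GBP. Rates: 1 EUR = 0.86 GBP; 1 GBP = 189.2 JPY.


Step 1: 1050 EUR × 0.86 = 903.00 GBP
Step 2: 903.00 GBP × 189.2 = 170847.60 JPY
Implied rate EUR→JPY = 0.86 × 189.2 = 162.7120
= 170847.60 JPY

170847.60 JPY


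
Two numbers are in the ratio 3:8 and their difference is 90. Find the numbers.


Let A = 3k, B = 8k.
8k - 3k = 90
5k = 90 → k = 90/5 = 18
A = 3×18 = 54, B = 8×18 = 144
= A = 54, B = 144

A = 54, B = 144


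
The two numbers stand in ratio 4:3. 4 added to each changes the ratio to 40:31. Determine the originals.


Let A = 4k, B = 3k.
(4k + 4) / (3k + 4) = 40/31
Cross-multiply: 31(4k + 4) = 40(3k + 4)
124k + 124 = 120k + 160
124k - 120k = 160 - 124
4k = 36
k = 36/4 = 9
A = 4×9 = 36, B = 3×9 = 27
= A = 36, B = 27

A = 36, B = 27


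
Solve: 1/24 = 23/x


Cross multiply: 1 × x = 24 × 23
1x = 552
x = 552 / 1
= 552.00

552.00


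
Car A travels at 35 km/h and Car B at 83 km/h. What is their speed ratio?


Ratio = 35:83
GCD = 1
Simplified = 35:83
Time ratio (same distance) = 83:35
Speed ratio = 35:83

35:83


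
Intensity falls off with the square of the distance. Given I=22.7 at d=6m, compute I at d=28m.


I₁d₁² = I₂d₂²
I₂ = I₁ × (d₁/d₂)²
= 22.7 × (6/28)²
= 22.7 × 36/784
= 817.2/784
≈ 1.0423

1.0423


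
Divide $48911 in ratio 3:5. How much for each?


Total parts = 3 + 5 = 8
Part 1: 48911 × 3/8 = 18341.63
Part 2: 48911 × 5/8 = 30569.38
= Part 1: $18341.63, Part 2: $30569.38

Part 1: $18341.63, Part 2: $30569.38


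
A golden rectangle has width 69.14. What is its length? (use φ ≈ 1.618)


φ = (1 + √5) / 2 ≈ 1.618
Length = width × φ = 69.14 × 1.618 = 111.86852
≈ 111.87

111.87


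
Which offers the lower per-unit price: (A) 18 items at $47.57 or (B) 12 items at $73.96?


Deal A: $47.57/18 = $2.6428/unit
Deal B: $73.96/12 = $6.1633/unit
A is cheaper per unit
= Deal A

Deal A


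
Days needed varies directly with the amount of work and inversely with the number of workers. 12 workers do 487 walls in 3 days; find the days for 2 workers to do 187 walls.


Days ∝ work / workers, so d₂ = d₁ × (m₁/m₂) × (w₂/w₁)
Workers factor (inverse): 12/2 = 6.0000
Work factor (direct): 187/487 ≈ 0.3840
d₂ = 3 × 12/2 × 187/487 = (3 × 12 × 187) / (2 × 487) = 6732/974
≈ 6.91 days

6.91 days


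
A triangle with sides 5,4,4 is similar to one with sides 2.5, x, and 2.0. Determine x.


Scale factor = 2.5/5 = 0.5
Missing side = 4 × 0.5
= 2.0

2.0


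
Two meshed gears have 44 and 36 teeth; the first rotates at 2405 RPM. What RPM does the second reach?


Gear ratio = 44:36 = 11:9
RPM_B = RPM_A × (teeth_A / teeth_B)
= 2405 × (44/36)
= 2939.4 RPM

2939.4 RPM


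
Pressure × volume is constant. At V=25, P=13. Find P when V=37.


Inverse proportion: x × y = constant
k = 25 × 13 = 325
y₂ = k / 37 = 325 / 37
= 8.78

8.78


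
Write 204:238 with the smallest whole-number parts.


GCD(204, 238) = 34
204/34 : 238/34
= 6:7

6:7


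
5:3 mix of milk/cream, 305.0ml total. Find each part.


Total parts = 5 + 3 = 8
milk: 305.0 × 5/8 = 190.6ml
cream: 305.0 × 3/8 = 114.4ml
= 190.6ml and 114.4ml

190.6ml and 114.4ml


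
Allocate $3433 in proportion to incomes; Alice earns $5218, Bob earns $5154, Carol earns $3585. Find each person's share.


Total income = 5218 + 5154 + 3585 = $13957
Alice: $3433 × 5218/13957 = $1283.47
Bob: $3433 × 5154/13957 = $1267.73
Carol: $3433 × 3585/13957 = $881.80
= Alice: $1283.47, Bob: $1267.73, Carol: $881.80

Alice: $1283.47, Bob: $1267.73, Carol: $881.80


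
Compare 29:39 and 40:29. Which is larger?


29/39 = 0.7436
40/29 = 1.3793
0.7436 < 1.3793, so 29:39 is less
= 40:29

40:29


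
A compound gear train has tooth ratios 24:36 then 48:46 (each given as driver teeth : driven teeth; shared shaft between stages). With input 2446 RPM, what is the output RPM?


Stage 1: RPM_B = RPM_A × t_A/t_B = 2446 × 24/36 = 58704/36 ≈ 1630.67
B and C share a shaft → RPM_C = RPM_B
Stage 2: RPM_D = RPM_C × t_C/t_D = RPM_A × (t_A×t_C)/(t_B×t_D)
Overall ratio = (24×48)/(36×46) = 1152/1656
RPM_D = 2446 × 1152/1656 = 2817792/1656
≈ 1701.57 RPM

1701.57 RPM


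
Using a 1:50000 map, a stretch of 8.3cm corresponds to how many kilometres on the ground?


Real distance = map distance × scale
= 8.3cm × 50000
= 415000 cm = 4150.0 m
= 4.150 km

4.150 km


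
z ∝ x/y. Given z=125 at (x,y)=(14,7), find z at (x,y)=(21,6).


z = k·x/y
Solve for k using the known point: k = z·y/x = 125×7/14 = 875/14 = 62.5000
Now evaluate at x=21, y=6:
z = k × 21 / 6 = (875 × 21) / (14 × 6) = 18375/84
= 218.7500

218.7500


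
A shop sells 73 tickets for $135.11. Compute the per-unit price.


Unit rate = total / quantity
= 135.11 / 73
= $1.85 per unit

$1.85 per unit


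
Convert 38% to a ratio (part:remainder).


38% means 38 parts out of 100; remainder = 62
Part : remainder = 38:62
GCD = 2
= 19:31

19:31


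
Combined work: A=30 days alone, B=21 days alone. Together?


Rate of A = 1/30 per day
Rate of B = 1/21 per day
Combined rate = 1/30 + 1/21 = 51/630 ≈ 0.0810 per day
Days = 1 / combined rate = 630/51
≈ 12.35 days

12.35 days


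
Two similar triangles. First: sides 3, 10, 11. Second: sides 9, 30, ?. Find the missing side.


Scale factor = 9/3 = 3
Missing side = 11 × 3
= 33.0

33.0


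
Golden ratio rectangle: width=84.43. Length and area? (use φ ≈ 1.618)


φ = (1 + √5) / 2 ≈ 1.618
Length = width × φ = 84.43 × 1.618 = 136.60774
≈ 136.61
Area = width × length = 84.43 × 136.60774 = 11533.7914882 ≈ 11533.79
= Length: 136.61, Area: 11533.79

Length: 136.61, Area: 11533.79


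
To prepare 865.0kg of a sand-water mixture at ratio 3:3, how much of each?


Total parts = 3 + 3 = 6
sand: 865.0 × 3/6 = 432.5kg
water: 865.0 × 3/6 = 432.5kg
= 432.5kg and 432.5kg

432.5kg and 432.5kg


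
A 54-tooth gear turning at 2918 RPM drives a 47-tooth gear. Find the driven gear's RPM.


Gear ratio = 54:47 = 54:47
RPM_B = RPM_A × (teeth_A / teeth_B)
= 2918 × (54/47)
= 3352.6 RPM

3352.6 RPM


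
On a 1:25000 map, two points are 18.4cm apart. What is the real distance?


Real distance = map distance × scale
= 18.4cm × 25000
= 460000 cm = 4600.0 m
= 4.600 km

4.600 km


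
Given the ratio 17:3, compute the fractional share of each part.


Total parts = 17 + 3 = 20
First part: 17/20 = 17/20
Second part: 3/20 = 3/20
= 17/20 and 3/20

17/20 and 3/20


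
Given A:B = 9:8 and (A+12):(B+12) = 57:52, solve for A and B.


Let A = 9k, B = 8k.
(9k + 12) / (8k + 12) = 57/52
Cross-multiply: 52(9k + 12) = 57(8k + 12)
468k + 624 = 456k + 684
468k - 456k = 684 - 624
12k = 60
k = 60/12 = 5
A = 9×5 = 45, B = 8×5 = 40
= A = 45, B = 40

A = 45, B = 40


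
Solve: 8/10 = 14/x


Cross multiply: 8 × x = 10 × 14
8x = 140
x = 140 / 8
= 17.50

17.50


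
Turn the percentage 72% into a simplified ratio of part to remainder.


72% means 72 parts out of 100; remainder = 28
Part : remainder = 72:28
GCD = 4
= 18:7

18:7


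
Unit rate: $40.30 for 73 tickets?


Unit rate = total / quantity
= 40.30 / 73
= $0.55 per unit

$0.55 per unit


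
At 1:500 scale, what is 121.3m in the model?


Model size = real / scale
= 121.3 / 500
= 0.2426 m

0.2426 m


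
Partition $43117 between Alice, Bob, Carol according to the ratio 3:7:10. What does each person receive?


Total parts = 3 + 7 + 10 = 20
Alice: 43117 × 3/20 = 6467.55
Bob: 43117 × 7/20 = 15090.95
Carol: 43117 × 10/20 = 21558.50
= Alice: $6467.55, Bob: $15090.95, Carol: $21558.50

Alice: $6467.55, Bob: $15090.95, Carol: $21558.50
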